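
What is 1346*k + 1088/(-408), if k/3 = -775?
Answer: -9388358/3 ≈ -3.1295e+6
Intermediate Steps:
k = -2325 (k = 3*(-775) = -2325)
1346*k + 1088/(-408) = 1346*(-2325) + 1088/(-408) = -3129450 + 1088*(-1/408) = -3129450 - 8/3 = -9388358/3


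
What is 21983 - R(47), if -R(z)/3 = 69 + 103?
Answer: 22499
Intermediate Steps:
R(z) = -516 (R(z) = -3*(69 + 103) = -3*172 = -516)
21983 - R(47) = 21983 - 1*(-516) = 21983 + 516 = 22499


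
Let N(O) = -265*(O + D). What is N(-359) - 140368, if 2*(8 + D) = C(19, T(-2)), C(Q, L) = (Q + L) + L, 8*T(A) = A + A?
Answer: -45498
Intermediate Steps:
T(A) = A/4 (T(A) = (A + A)/8 = (2*A)/8 = A/4)
C(Q, L) = Q + 2*L (C(Q, L) = (L + Q) + L = Q + 2*L)
D = 1 (D = -8 + (19 + 2*((¼)*(-2)))/2 = -8 + (19 + 2*(-½))/2 = -8 + (19 - 1)/2 = -8 + (½)*18 = -8 + 9 = 1)
N(O) = -265 - 265*O (N(O) = -265*(O + 1) = -265*(1 + O) = -265 - 265*O)
N(-359) - 140368 = (-265 - 265*(-359)) - 140368 = (-265 + 95135) - 140368 = 94870 - 140368 = -45498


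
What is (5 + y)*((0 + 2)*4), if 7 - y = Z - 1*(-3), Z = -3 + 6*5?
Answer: -144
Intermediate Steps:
Z = 27 (Z = -3 + 30 = 27)
y = -23 (y = 7 - (27 - 1*(-3)) = 7 - (27 + 3) = 7 - 1*30 = 7 - 30 = -23)
(5 + y)*((0 + 2)*4) = (5 - 23)*((0 + 2)*4) = -36*4 = -18*8 = -144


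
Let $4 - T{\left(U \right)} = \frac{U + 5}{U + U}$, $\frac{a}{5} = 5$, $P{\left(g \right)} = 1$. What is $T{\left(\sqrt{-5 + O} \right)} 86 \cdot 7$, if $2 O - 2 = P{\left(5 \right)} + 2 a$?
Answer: $2107 - 35 \sqrt{86} \approx 1782.4$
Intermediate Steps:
$a = 25$ ($a = 5 \cdot 5 = 25$)
$O = \frac{53}{2}$ ($O = 1 + \frac{1 + 2 \cdot 25}{2} = 1 + \frac{1 + 50}{2} = 1 + \frac{1}{2} \cdot 51 = 1 + \frac{51}{2} = \frac{53}{2} \approx 26.5$)
$T{\left(U \right)} = 4 - \frac{5 + U}{2 U}$ ($T{\left(U \right)} = 4 - \frac{U + 5}{U + U} = 4 - \frac{5 + U}{2 U}$)
$T{\left(\sqrt{-5 + O} \right)} 86 \cdot 7 = \frac{-5 + 7 \sqrt{-5 + \frac{53}{2}}}{2 \sqrt{-5 + \frac{53}{2}}} \cdot 86 \cdot 7 = \frac{-5 + 7 \sqrt{\frac{43}{2}}}{2 \sqrt{\frac{43}{2}}} \cdot 86 \cdot 7 = \frac{-5 + 7 \frac{\sqrt{86}}{2}}{2 \frac{\sqrt{86}}{2}} \cdot 86 \cdot 7 = \frac{\frac{\sqrt{86}}{43} \left(-5 + \frac{7 \sqrt{86}}{2}\right)}{2} \cdot 86 \cdot 7 = \frac{\sqrt{86} \left(-5 + \frac{7 \sqrt{86}}{2}\right)}{86} \cdot 86 \cdot 7 = \sqrt{86} \left(-5 + \frac{7 \sqrt{86}}{2}\right) 7 = 7 \sqrt{86} \left(-5 + \frac{7 \sqrt{86}}{2}\right)$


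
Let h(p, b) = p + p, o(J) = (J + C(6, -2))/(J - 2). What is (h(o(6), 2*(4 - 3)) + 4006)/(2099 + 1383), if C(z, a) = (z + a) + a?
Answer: 2005/1741 ≈ 1.1516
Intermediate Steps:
C(z, a) = z + 2*a (C(z, a) = (a + z) + a = z + 2*a)
o(J) = (2 + J)/(-2 + J) (o(J) = (J + (6 + 2*(-2)))/(J - 2) = (J + (6 - 4))/(-2 + J) = (J + 2)/(-2 + J) = (2 + J)/(-2 + J))
h(p, b) = 2*p
(h(o(6), 2*(4 - 3)) + 4006)/(2099 + 1383) = (2*((2 + 6)/(-2 + 6)) + 4006)/(2099 + 1383) = (2*(8/4) + 4006)/3482 = (2*((¼)*8) + 4006)*(1/3482) = (2*2 + 4006)*(1/3482) = (4 + 4006)*(1/3482) = 4010*(1/3482) = 2005/1741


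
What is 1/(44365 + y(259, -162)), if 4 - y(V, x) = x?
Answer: 1/44531 ≈ 2.2456e-5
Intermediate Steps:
y(V, x) = 4 - x
1/(44365 + y(259, -162)) = 1/(44365 + (4 - 1*(-162))) = 1/(44365 + (4 + 162)) = 1/(44365 + 166) = 1/44531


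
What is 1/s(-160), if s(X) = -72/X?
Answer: 20/9 ≈ 2.2222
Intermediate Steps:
1/s(-160) = 1/(-72/(-160)) = 1/(-72*(-1/160)) = 1/(9/20) = 20/9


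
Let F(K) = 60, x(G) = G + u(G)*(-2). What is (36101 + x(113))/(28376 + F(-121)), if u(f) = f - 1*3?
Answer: 17997/14218 ≈ 1.2658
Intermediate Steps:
u(f) = -3 + f (u(f) = f - 3 = -3 + f)
x(G) = 6 - G (x(G) = G + (-3 + G)*(-2) = G + (6 - 2*G) = 6 - G)
(36101 + x(113))/(28376 + F(-121)) = (36101 + (6 - 1*113))/(28376 + 60) = (36101 + (6 - 113))/28436 = (36101 - 107)*(1/28436) = 35994*(1/28436) = 17997/14218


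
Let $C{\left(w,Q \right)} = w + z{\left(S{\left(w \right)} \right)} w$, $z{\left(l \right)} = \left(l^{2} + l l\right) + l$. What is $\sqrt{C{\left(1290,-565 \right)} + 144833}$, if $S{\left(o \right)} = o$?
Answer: $\sqrt{4295188223} \approx 65538.0$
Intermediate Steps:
$z{\left(l \right)} = l + 2 l^{2}$ ($z{\left(l \right)} = \left(l^{2} + l^{2}\right) + l = 2 l^{2} + l = l + 2 l^{2}$)
$C{\left(w,Q \right)} = w + w^{2} \left(1 + 2 w\right)$ ($C{\left(w,Q \right)} = w + w \left(1 + 2 w\right) w = w + w^{2} \left(1 + 2 w\right)$)
$\sqrt{C{\left(1290,-565 \right)} + 144833} = \sqrt{1290 \left(1 + 1290 \left(1 + 2 \cdot 1290\right)\right) + 144833} = \sqrt{1290 \left(1 + 1290 \left(1 + 2580\right)\right) + 144833} = \sqrt{1290 \left(1 + 1290 \cdot 2581\right) + 144833} = \sqrt{1290 \left(1 + 3329490\right) + 144833} = \sqrt{1290 \cdot 3329491 + 144833} = \sqrt{4295043390 + 144833} = \sqrt{4295188223}$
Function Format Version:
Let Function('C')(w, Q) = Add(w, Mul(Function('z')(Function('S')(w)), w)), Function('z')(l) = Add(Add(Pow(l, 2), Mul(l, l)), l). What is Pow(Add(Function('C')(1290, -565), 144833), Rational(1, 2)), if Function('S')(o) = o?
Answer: Pow(4295188223, Rational(1, 2)) ≈ 65538.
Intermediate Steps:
Function('z')(l) = Add(l, Mul(2, Pow(l, 2))) (Function('z')(l) = Add(Add(Pow(l, 2), Pow(l, 2)), l) = Add(Mul(2, Pow(l, 2)), l) = Add(l, Mul(2, Pow(l, 2))))
Function('C')(w, Q) = Add(w, Mul(Pow(w, 2), Add(1, Mul(2, w)))) (Function('C')(w, Q) = Add(w, Mul(Mul(w, Add(1, Mul(2, w))), w)) = Add(w, Mul(Pow(w, 2), Add(1, Mul(2, w)))))
Pow(Add(Function('C')(1290, -565), 144833), Rational(1, 2)) = Pow(Add(Mul(1290, Add(1, Mul(1290, Add(1, Mul(2, 1290))))), 144833), Rational(1, 2)) = Pow(Add(Mul(1290, Add(1, Mul(1290, Add(1, 2580)))), 144833), Rational(1, 2)) = Pow(Add(Mul(1290, Add(1, Mul(1290, 2581))), 144833), Rational(1, 2)) = Pow(Add(Mul(1290, Add(1, 3329490)), 144833), Rational(1, 2)) = Pow(Add(Mul(1290, 3329491), 144833), Rational(1, 2)) = Pow(Add(4295043390, 144833), Rational(1, 2)) = Pow(4295188223, Rational(1, 2))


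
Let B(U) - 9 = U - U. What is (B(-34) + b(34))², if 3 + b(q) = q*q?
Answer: 1350244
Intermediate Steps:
b(q) = -3 + q² (b(q) = -3 + q*q = -3 + q²)
B(U) = 9 (B(U) = 9 + (U - U) = 9 + 0 = 9)
(B(-34) + b(34))² = (9 + (-3 + 34²))² = (9 + (-3 + 1156))² = (9 + 1153)² = 1162² = 1350244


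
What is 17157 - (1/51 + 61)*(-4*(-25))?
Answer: 563807/51 ≈ 11055.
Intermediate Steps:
17157 - (1/51 + 61)*(-4*(-25)) = 17157 - (1/51 + 61)*100 = 17157 - 3112*100/51 = 17157 - 1*311200/51 = 17157 - 311200/51 = 563807/51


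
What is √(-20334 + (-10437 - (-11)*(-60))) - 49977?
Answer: -49977 + I*√31431 ≈ -49977.0 + 177.29*I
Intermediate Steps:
√(-20334 + (-10437 - (-11)*(-60))) - 49977 = √(-20334 + (-10437 - 1*660)) - 49977 = √(-20334 + (-10437 - 660)) - 49977 = √(-20334 - 11097) - 49977 = √(-31431) - 49977 = I*√31431 - 49977 = -49977 + I*√31431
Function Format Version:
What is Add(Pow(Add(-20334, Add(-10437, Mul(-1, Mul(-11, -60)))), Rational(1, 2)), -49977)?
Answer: Add(-49977, Mul(I, Pow(31431, Rational(1, 2)))) ≈ Add(-49977., Mul(177.29, I))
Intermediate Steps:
Add(Pow(Add(-20334, Add(-10437, Mul(-1, Mul(-11, -60)))), Rational(1, 2)), -49977) = Add(Pow(Add(-20334, Add(-10437, Mul(-1, 660))), Rational(1, 2)), -49977) = Add(Pow(Add(-20334, Add(-10437, -660)), Rational(1, 2)), -49977) = Add(Pow(Add(-20334, -11097), Rational(1, 2)), -49977) = Add(Pow(-31431, Rational(1, 2)), -49977) = Add(Mul(I, Pow(31431, Rational(1, 2))), -49977) = Add(-49977, Mul(I, Pow(31431, Rational(1, 2))))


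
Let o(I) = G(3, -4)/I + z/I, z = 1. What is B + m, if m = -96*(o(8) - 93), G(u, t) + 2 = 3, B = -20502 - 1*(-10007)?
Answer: -1591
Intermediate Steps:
B = -10495 (B = -20502 + 10007 = -10495)
G(u, t) = 1 (G(u, t) = -2 + 3 = 1)
o(I) = 2/I (o(I) = 1/I + 1/I = 2/I)
m = 8904 (m = -96*(2/8 - 93) = -96*(2*(1/8) - 93) = -96*(1/4 - 93) = -96*(-371/4) = 8904)
B + m = -10495 + 8904 = -1591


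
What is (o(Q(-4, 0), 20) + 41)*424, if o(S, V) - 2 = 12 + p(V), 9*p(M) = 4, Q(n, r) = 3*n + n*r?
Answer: 211576/9 ≈ 23508.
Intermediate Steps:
p(M) = 4/9 (p(M) = (1/9)*4 = 4/9)
o(S, V) = 130/9 (o(S, V) = 2 + (12 + 4/9) = 2 + 112/9 = 130/9)
(o(Q(-4, 0), 20) + 41)*424 = (130/9 + 41)*424 = (499/9)*424 = 211576/9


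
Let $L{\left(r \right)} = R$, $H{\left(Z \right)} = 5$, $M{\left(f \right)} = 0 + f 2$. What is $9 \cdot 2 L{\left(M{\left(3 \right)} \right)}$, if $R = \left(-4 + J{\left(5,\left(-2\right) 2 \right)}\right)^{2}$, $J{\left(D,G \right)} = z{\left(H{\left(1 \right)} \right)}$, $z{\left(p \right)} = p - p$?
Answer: $288$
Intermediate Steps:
$M{\left(f \right)} = 2 f$ ($M{\left(f \right)} = 0 + 2 f = 2 f$)
$z{\left(p \right)} = 0$
$J{\left(D,G \right)} = 0$
$R = 16$ ($R = \left(-4 + 0\right)^{2} = \left(-4\right)^{2} = 16$)
$L{\left(r \right)} = 16$
$9 \cdot 2 L{\left(M{\left(3 \right)} \right)} = 9 \cdot 2 \cdot 16 = 18 \cdot 16 = 288$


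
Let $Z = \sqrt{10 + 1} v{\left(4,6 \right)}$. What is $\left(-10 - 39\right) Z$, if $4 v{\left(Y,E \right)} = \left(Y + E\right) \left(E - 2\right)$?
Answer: $- 490 \sqrt{11} \approx -1625.1$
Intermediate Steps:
$v{\left(Y,E \right)} = \frac{\left(-2 + E\right) \left(E + Y\right)}{4}$ ($v{\left(Y,E \right)} = \frac{\left(Y + E\right) \left(E - 2\right)}{4} = \frac{\left(E + Y\right) \left(-2 + E\right)}{4} = \frac{\left(-2 + E\right) \left(E + Y\right)}{4}$)
$Z = 10 \sqrt{11}$ ($Z = \sqrt{10 + 1} \left(\left(- \frac{1}{2}\right) 6 - 2 + \frac{6^{2}}{4} + \frac{1}{4} \cdot 6 \cdot 4\right) = \sqrt{11} \left(-3 - 2 + \frac{1}{4} \cdot 36 + 6\right) = \sqrt{11} \left(-3 - 2 + 9 + 6\right) = \sqrt{11} \cdot 10 = 10 \sqrt{11} \approx 33.166$)
$\left(-10 - 39\right) Z = \left(-10 - 39\right) 10 \sqrt{11} = - 49 \cdot 10 \sqrt{11} = - 490 \sqrt{11}$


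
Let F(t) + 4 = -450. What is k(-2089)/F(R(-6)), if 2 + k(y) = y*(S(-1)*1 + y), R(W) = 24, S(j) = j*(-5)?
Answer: -2176737/227 ≈ -9589.2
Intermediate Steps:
S(j) = -5*j
F(t) = -454 (F(t) = -4 - 450 = -454)
k(y) = -2 + y*(5 + y) (k(y) = -2 + y*(-5*(-1)*1 + y) = -2 + y*(5*1 + y) = -2 + y*(5 + y))
k(-2089)/F(R(-6)) = (-2 + (-2089)² + 5*(-2089))/(-454) = (-2 + 4363921 - 10445)*(-1/454) = 4353474*(-1/454) = -2176737/227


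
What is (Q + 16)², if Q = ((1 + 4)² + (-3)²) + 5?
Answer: 3025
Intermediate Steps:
Q = 39 (Q = (5² + 9) + 5 = (25 + 9) + 5 = 34 + 5 = 39)
(Q + 16)² = (39 + 16)² = 55² = 3025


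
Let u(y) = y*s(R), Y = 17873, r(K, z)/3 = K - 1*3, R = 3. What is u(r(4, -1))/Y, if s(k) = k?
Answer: 9/17873 ≈ 0.00050355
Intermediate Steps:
r(K, z) = -9 + 3*K (r(K, z) = 3*(K - 1*3) = 3*(K - 3) = 3*(-3 + K) = -9 + 3*K)
u(y) = 3*y (u(y) = y*3 = 3*y)
u(r(4, -1))/Y = (3*(-9 + 3*4))/17873 = (3*(-9 + 12))*(1/17873) = (3*3)*(1/17873) = 9*(1/17873) = 9/17873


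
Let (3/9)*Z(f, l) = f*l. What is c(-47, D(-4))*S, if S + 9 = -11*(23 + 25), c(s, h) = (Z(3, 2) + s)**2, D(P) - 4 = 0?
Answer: -451617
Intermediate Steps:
Z(f, l) = 3*f*l (Z(f, l) = 3*(f*l) = 3*f*l)
D(P) = 4 (D(P) = 4 + 0 = 4)
c(s, h) = (18 + s)**2 (c(s, h) = (3*3*2 + s)**2 = (18 + s)**2)
S = -537 (S = -9 - 11*(23 + 25) = -9 - 11*48 = -9 - 528 = -537)
c(-47, D(-4))*S = (18 - 47)**2*(-537) = (-29)**2*(-537) = 841*(-537) = -451617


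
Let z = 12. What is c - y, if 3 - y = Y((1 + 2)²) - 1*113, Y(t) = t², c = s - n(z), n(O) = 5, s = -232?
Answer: -272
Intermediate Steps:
c = -237 (c = -232 - 1*5 = -232 - 5 = -237)
y = 35 (y = 3 - (((1 + 2)²)² - 1*113) = 3 - ((3²)² - 113) = 3 - (9² - 113) = 3 - (81 - 113) = 3 - 1*(-32) = 3 + 32 = 35)
c - y = -237 - 1*35 = -237 - 35 = -272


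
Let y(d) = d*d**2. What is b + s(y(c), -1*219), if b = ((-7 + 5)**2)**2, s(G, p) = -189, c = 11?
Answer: -173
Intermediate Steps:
y(d) = d**3
b = 16 (b = ((-2)**2)**2 = 4**2 = 16)
b + s(y(c), -1*219) = 16 - 189 = -173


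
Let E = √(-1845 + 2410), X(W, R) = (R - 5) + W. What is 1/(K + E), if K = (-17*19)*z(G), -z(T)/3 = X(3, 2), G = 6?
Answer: √565/565 ≈ 0.042070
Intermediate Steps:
X(W, R) = -5 + R + W (X(W, R) = (-5 + R) + W = -5 + R + W)
z(T) = 0 (z(T) = -3*(-5 + 2 + 3) = -3*0 = 0)
E = √565 ≈ 23.770
K = 0 (K = -17*19*0 = -323*0 = 0)
1/(K + E) = 1/(0 + √565) = 1/(√565) = √565/565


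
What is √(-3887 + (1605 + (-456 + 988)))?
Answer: 5*I*√70 ≈ 41.833*I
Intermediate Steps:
√(-3887 + (1605 + (-456 + 988))) = √(-3887 + (1605 + 532)) = √(-3887 + 2137) = √(-1750) = 5*I*√70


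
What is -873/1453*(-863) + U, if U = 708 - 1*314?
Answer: 1325881/1453 ≈ 912.51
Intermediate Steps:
U = 394 (U = 708 - 314 = 394)
-873/1453*(-863) + U = -873/1453*(-863) + 394 = 753399/1453 + 394 = 1325881/1453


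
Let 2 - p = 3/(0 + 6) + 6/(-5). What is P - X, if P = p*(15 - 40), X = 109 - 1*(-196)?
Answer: -745/2 ≈ -372.50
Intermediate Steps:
X = 305 (X = 109 + 196 = 305)
p = 27/10 (p = 2 - (3/(0 + 6) + 6/(-5)) = 2 - (3/6 + 6*(-1/5)) = 2 - (3*(1/6) - 6/5) = 2 - (1/2 - 6/5) = 2 - 1*(-7/10) = 2 + 7/10 = 27/10 ≈ 2.7000)
P = -135/2 (P = 27*(15 - 40)/10 = (27/10)*(-25) = -135/2 ≈ -67.500)
P - X = -135/2 - 1*305 = -135/2 - 305 = -745/2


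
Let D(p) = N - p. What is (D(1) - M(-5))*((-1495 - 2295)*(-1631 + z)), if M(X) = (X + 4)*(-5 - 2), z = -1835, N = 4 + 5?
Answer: 13136140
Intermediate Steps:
N = 9
D(p) = 9 - p
M(X) = -28 - 7*X (M(X) = (4 + X)*(-7) = -28 - 7*X)
(D(1) - M(-5))*((-1495 - 2295)*(-1631 + z)) = ((9 - 1*1) - (-28 - 7*(-5)))*((-1495 - 2295)*(-1631 - 1835)) = ((9 - 1) - (-28 + 35))*(-3790*(-3466)) = (8 - 1*7)*13136140 = (8 - 7)*13136140 = 1*13136140 = 13136140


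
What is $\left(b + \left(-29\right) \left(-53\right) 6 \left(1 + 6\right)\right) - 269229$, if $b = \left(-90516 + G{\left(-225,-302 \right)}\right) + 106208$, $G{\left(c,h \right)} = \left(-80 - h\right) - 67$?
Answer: $-188828$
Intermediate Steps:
$G{\left(c,h \right)} = -147 - h$
$b = 15847$ ($b = \left(-90516 - -155\right) + 106208 = \left(-90516 + \left(-147 + 302\right)\right) + 106208 = \left(-90516 + 155\right) + 106208 = -90361 + 106208 = 15847$)
$\left(b + \left(-29\right) \left(-53\right) 6 \left(1 + 6\right)\right) - 269229 = \left(15847 + \left(-29\right) \left(-53\right) 6 \left(1 + 6\right)\right) - 269229 = \left(15847 + 1537 \cdot 6 \cdot 7\right) - 269229 = \left(15847 + 1537 \cdot 42\right) - 269229 = \left(15847 + 64554\right) - 269229 = 80401 - 269229 = -188828$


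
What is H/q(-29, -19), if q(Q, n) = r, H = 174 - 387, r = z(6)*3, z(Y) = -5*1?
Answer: 71/5 ≈ 14.200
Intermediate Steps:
z(Y) = -5
r = -15 (r = -5*3 = -15)
H = -213
q(Q, n) = -15
H/q(-29, -19) = -213/(-15) = -213*(-1/15) = 71/5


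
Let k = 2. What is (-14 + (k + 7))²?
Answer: 25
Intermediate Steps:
(-14 + (k + 7))² = (-14 + (2 + 7))² = (-14 + 9)² = (-5)² = 25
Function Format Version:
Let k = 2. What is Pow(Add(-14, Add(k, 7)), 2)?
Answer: 25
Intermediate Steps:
Pow(Add(-14, Add(k, 7)), 2) = Pow(Add(-14, Add(2, 7)), 2) = Pow(Add(-14, 9), 2) = Pow(-5, 2) = 25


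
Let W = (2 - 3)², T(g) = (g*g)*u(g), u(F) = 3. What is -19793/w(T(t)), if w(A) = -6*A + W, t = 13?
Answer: 19793/3041 ≈ 6.5087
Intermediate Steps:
T(g) = 3*g² (T(g) = (g*g)*3 = g²*3 = 3*g²)
W = 1 (W = (-1)² = 1)
w(A) = 1 - 6*A (w(A) = -6*A + 1 = 1 - 6*A)
-19793/w(T(t)) = -19793/(1 - 18*13²) = -19793/(1 - 18*169) = -19793/(1 - 6*507) = -19793/(1 - 3042) = -19793/(-3041) = -19793*(-1/3041) = 19793/3041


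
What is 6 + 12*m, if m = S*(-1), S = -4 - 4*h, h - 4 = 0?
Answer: 246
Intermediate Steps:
h = 4 (h = 4 + 0 = 4)
S = -20 (S = -4 - 4*4 = -4 - 16 = -20)
m = 20 (m = -20*(-1) = 20)
6 + 12*m = 6 + 12*20 = 6 + 240 = 246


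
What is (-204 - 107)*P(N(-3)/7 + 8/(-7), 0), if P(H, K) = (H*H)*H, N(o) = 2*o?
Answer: 2488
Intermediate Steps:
P(H, K) = H³ (P(H, K) = H²*H = H³)
(-204 - 107)*P(N(-3)/7 + 8/(-7), 0) = (-204 - 107)*((2*(-3))/7 + 8/(-7))³ = -311*(-6*⅐ + 8*(-⅐))³ = -311*(-6/7 - 8/7)³ = -311*(-2)³ = -311*(-8) = 2488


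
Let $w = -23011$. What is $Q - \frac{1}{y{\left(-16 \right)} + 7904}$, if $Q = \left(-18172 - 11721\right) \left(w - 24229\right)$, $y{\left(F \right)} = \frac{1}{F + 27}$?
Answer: $\frac{122778974847389}{86945} \approx 1.4121 \cdot 10^{9}$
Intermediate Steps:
$y{\left(F \right)} = \frac{1}{27 + F}$
$Q = 1412145320$ ($Q = \left(-18172 - 11721\right) \left(-23011 - 24229\right) = \left(-29893\right) \left(-47240\right) = 1412145320$)
$Q - \frac{1}{y{\left(-16 \right)} + 7904} = 1412145320 - \frac{1}{\frac{1}{27 - 16} + 7904} = 1412145320 - \frac{1}{\frac{1}{11} + 7904} = 1412145320 - \frac{1}{\frac{86945}{11}} = 1412145320 - \frac{11}{86945} = \frac{122778974847389}{86945}$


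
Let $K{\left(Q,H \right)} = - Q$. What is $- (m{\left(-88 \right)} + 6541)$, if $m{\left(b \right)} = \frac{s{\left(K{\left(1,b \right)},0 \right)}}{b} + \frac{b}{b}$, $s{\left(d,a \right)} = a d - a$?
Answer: $-6542$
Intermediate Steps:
$s{\left(d,a \right)} = - a + a d$
$m{\left(b \right)} = 1$ ($m{\left(b \right)} = \frac{0 \left(-1 - 1\right)}{b} + \frac{b}{b} = \frac{0 \left(-1 - 1\right)}{b} + 1 = \frac{0 \left(-2\right)}{b} + 1 = \frac{0}{b} + 1 = 0 + 1 = 1$)
$- (m{\left(-88 \right)} + 6541) = - (1 + 6541) = \left(-1\right) 6542 = -6542$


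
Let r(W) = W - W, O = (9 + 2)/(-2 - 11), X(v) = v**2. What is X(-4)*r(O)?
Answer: 0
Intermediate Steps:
O = -11/13 (O = 11/(-13) = 11*(-1/13) = -11/13 ≈ -0.84615)
r(W) = 0
X(-4)*r(O) = (-4)**2*0 = 16*0 = 0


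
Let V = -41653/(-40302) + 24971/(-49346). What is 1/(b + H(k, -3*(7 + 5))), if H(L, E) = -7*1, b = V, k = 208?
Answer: -497185623/3218042437 ≈ -0.15450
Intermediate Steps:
V = 262256924/497185623 (V = -41653*(-1/40302) + 24971*(-1/49346) = 41653/40302 - 24971/49346 = 262256924/497185623 ≈ 0.52748)
b = 262256924/497185623 ≈ 0.52748
H(L, E) = -7
1/(b + H(k, -3*(7 + 5))) = 1/(262256924/497185623 - 7) = 1/(-3218042437/497185623) = -497185623/3218042437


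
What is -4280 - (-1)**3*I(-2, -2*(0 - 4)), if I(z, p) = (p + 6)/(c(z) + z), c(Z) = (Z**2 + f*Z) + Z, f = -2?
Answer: -8553/2 ≈ -4276.5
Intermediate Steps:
c(Z) = Z**2 - Z (c(Z) = (Z**2 - 2*Z) + Z = Z**2 - Z)
I(z, p) = (6 + p)/(z + z*(-1 + z)) (I(z, p) = (p + 6)/(z*(-1 + z) + z) = (6 + p)/(z + z*(-1 + z)))
-4280 - (-1)**3*I(-2, -2*(0 - 4)) = -4280 - (-1)**3*(6 - 2*(0 - 4))/(-2)**2 = -4280 - (-1)*(6 - 2*(-4))/4 = -4280 - (-1)*(6 + 8)/4 = -4280 - (-1)*(1/4)*14 = -4280 - (-1)*7/2 = -4280 - 1*(-7/2) = -4280 + 7/2 = -8553/2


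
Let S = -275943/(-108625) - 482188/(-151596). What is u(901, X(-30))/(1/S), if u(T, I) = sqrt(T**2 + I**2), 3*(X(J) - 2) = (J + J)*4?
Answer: 23552381632*sqrt(817885)/4116778875 ≈ 5174.0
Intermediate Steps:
X(J) = 2 + 8*J/3 (X(J) = 2 + ((J + J)*4)/3 = 2 + ((2*J)*4)/3 = 2 + (8*J)/3 = 2 + 8*J/3)
S = 23552381632/4116778875 (S = -275943*(-1/108625) - 482188*(-1/151596) = 275943/108625 + 120547/37899 = 23552381632/4116778875 ≈ 5.7211)
u(T, I) = sqrt(I**2 + T**2)
u(901, X(-30))/(1/S) = sqrt((2 + (8/3)*(-30))**2 + 901**2)/(1/(23552381632/4116778875)) = sqrt((2 - 80)**2 + 811801)/(4116778875/23552381632) = sqrt((-78)**2 + 811801)*(23552381632/4116778875) = sqrt(6084 + 811801)*(23552381632/4116778875) = sqrt(817885)*(23552381632/4116778875) = 23552381632*sqrt(817885)/4116778875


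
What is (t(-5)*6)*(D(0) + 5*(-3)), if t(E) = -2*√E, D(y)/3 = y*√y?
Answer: 180*I*√5 ≈ 402.49*I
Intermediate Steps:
D(y) = 3*y^(3/2) (D(y) = 3*(y*√y) = 3*y^(3/2))
(t(-5)*6)*(D(0) + 5*(-3)) = (-2*I*√5*6)*(3*0^(3/2) + 5*(-3)) = (-2*I*√5*6)*(3*0 - 15) = (-2*I*√5*6)*(0 - 15) = -12*I*√5*(-15) = 180*I*√5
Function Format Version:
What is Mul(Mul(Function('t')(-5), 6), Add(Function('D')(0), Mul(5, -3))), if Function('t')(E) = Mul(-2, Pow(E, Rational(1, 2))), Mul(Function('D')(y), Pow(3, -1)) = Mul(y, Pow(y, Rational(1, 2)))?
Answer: Mul(180, I, Pow(5, Rational(1, 2))) ≈ Mul(402.49, I)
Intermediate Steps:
Function('D')(y) = Mul(3, Pow(y, Rational(3, 2))) (Function('D')(y) = Mul(3, Mul(y, Pow(y, Rational(1, 2)))) = Mul(3, Pow(y, Rational(3, 2))))
Mul(Mul(Function('t')(-5), 6), Add(Function('D')(0), Mul(5, -3))) = Mul(Mul(Mul(-2, Pow(-5, Rational(1, 2))), 6), Add(Mul(3, Pow(0, Rational(3, 2))), Mul(5, -3))) = Mul(Mul(Mul(-2, Mul(I, Pow(5, Rational(1, 2)))), 6), Add(Mul(3, 0), -15)) = Mul(Mul(Mul(-2, I, Pow(5, Rational(1, 2))), 6), Add(0, -15)) = Mul(Mul(-12, I, Pow(5, Rational(1, 2))), -15) = Mul(180, I, Pow(5, Rational(1, 2)))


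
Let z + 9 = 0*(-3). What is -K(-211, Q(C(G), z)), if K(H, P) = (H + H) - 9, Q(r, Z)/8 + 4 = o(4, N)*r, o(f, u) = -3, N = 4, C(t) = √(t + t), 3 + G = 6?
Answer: 431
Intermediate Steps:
G = 3 (G = -3 + 6 = 3)
C(t) = √2*√t (C(t) = √(2*t) = √2*√t)
z = -9 (z = -9 + 0*(-3) = -9 + 0 = -9)
Q(r, Z) = -32 - 24*r (Q(r, Z) = -32 + 8*(-3*r) = -32 - 24*r)
K(H, P) = -9 + 2*H (K(H, P) = 2*H - 9 = -9 + 2*H)
-K(-211, Q(C(G), z)) = -(-9 + 2*(-211)) = -(-9 - 422) = -1*(-431) = 431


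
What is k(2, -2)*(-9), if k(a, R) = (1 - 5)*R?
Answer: -72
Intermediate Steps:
k(a, R) = -4*R
k(2, -2)*(-9) = -4*(-2)*(-9) = 8*(-9) = -72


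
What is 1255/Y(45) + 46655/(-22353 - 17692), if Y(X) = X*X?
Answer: -1768796/3243645 ≈ -0.54531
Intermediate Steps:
Y(X) = X**2
1255/Y(45) + 46655/(-22353 - 17692) = 1255/(45**2) + 46655/(-22353 - 17692) = 1255/2025 + 46655/(-40045) = 1255*(1/2025) + 46655*(-1/40045) = 251/405 - 9331/8009 = -1768796/3243645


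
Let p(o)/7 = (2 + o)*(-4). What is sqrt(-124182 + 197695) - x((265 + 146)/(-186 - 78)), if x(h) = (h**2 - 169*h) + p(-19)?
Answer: -5742377/7744 + sqrt(73513) ≈ -470.39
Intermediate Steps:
p(o) = -56 - 28*o (p(o) = 7*((2 + o)*(-4)) = 7*(-8 - 4*o) = -56 - 28*o)
x(h) = 476 + h**2 - 169*h (x(h) = (h**2 - 169*h) + (-56 - 28*(-19)) = (h**2 - 169*h) + (-56 + 532) = (h**2 - 169*h) + 476 = 476 + h**2 - 169*h)
sqrt(-124182 + 197695) - x((265 + 146)/(-186 - 78)) = sqrt(-124182 + 197695) - (476 + ((265 + 146)/(-186 - 78))**2 - 169*(265 + 146)/(-186 - 78)) = sqrt(73513) - (476 + (411/(-264))**2 - 69459/(-264)) = sqrt(73513) - (476 + (411*(-1/264))**2 - 69459*(-1)/264) = sqrt(73513) - (476 + (-137/88)**2 - 169*(-137/88)) = sqrt(73513) - (476 + 18769/7744 + 23153/88) = sqrt(73513) - 1*5742377/7744 = sqrt(73513) - 5742377/7744 = -5742377/7744 + sqrt(73513)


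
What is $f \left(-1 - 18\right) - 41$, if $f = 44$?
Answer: $-877$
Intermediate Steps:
$f \left(-1 - 18\right) - 41 = 44 \left(-1 - 18\right) - 41 = 44 \left(-19\right) - 41 = -836 - 41 = -877$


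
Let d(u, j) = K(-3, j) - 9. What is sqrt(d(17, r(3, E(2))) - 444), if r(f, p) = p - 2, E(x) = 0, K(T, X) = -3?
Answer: 2*I*sqrt(114) ≈ 21.354*I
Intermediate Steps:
r(f, p) = -2 + p
d(u, j) = -12 (d(u, j) = -3 - 9 = -12)
sqrt(d(17, r(3, E(2))) - 444) = sqrt(-12 - 444) = sqrt(-456) = 2*I*sqrt(114)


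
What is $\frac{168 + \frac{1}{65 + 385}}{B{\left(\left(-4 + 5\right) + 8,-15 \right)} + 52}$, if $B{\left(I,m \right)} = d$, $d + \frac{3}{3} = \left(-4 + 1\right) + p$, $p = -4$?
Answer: $\frac{75601}{19800} \approx 3.8182$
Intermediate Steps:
$d = -8$ ($d = -1 + \left(\left(-4 + 1\right) - 4\right) = -1 - 7 = -8$)
$B{\left(I,m \right)} = -8$
$\frac{168 + \frac{1}{65 + 385}}{B{\left(\left(-4 + 5\right) + 8,-15 \right)} + 52} = \frac{168 + \frac{1}{65 + 385}}{-8 + 52} = \frac{168 + \frac{1}{450}}{44} = \left(168 + \frac{1}{450}\right) \frac{1}{44} = \frac{75601}{450} \cdot \frac{1}{44} = \frac{75601}{19800}$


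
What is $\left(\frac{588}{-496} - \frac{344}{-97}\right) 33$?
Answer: $\frac{937101}{12028} \approx 77.91$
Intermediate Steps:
$\left(\frac{588}{-496} - \frac{344}{-97}\right) 33 = \left(588 \left(- \frac{1}{496}\right) - - \frac{344}{97}\right) 33 = \left(- \frac{147}{124} + \frac{344}{97}\right) 33 = \frac{28397}{12028} \cdot 33 = \frac{937101}{12028}$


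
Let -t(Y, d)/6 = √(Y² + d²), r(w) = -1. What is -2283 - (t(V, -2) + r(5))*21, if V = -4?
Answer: -2262 + 252*√5 ≈ -1698.5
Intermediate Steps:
t(Y, d) = -6*√(Y² + d²)
-2283 - (t(V, -2) + r(5))*21 = -2283 - (-6*√((-4)² + (-2)²) - 1)*21 = -2283 - (-6*√(16 + 4) - 1)*21 = -2283 - (-12*√5 - 1)*21 = -2283 - (-1 - 12*√5)*21 = -2283 - (-21 - 252*√5) = -2283 + (21 + 252*√5) = -2262 + 252*√5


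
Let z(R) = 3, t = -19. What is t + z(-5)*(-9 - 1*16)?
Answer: -94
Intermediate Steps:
t + z(-5)*(-9 - 1*16) = -19 + 3*(-9 - 1*16) = -19 + 3*(-9 - 16) = -19 + 3*(-25) = -19 - 75 = -94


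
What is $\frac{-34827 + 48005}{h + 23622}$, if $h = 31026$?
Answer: $\frac{599}{2484} \approx 0.24114$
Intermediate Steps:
$\frac{-34827 + 48005}{h + 23622} = \frac{-34827 + 48005}{31026 + 23622} = \frac{13178}{54648} = 13178 \cdot \frac{1}{54648} = \frac{599}{2484}$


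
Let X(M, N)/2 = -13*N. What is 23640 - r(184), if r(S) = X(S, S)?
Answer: 28424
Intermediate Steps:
X(M, N) = -26*N (X(M, N) = 2*(-13*N) = -26*N)
r(S) = -26*S
23640 - r(184) = 23640 - (-26)*184 = 23640 - 1*(-4784) = 23640 + 4784 = 28424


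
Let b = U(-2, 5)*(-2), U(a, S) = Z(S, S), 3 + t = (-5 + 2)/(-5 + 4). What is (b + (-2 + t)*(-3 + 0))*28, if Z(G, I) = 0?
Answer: 168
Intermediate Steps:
t = 0 (t = -3 + (-5 + 2)/(-5 + 4) = -3 - 3/(-1) = -3 - 3*(-1) = -3 + 3 = 0)
U(a, S) = 0
b = 0 (b = 0*(-2) = 0)
(b + (-2 + t)*(-3 + 0))*28 = (0 + (-2 + 0)*(-3 + 0))*28 = (0 - 2*(-3))*28 = (0 + 6)*28 = 6*28 = 168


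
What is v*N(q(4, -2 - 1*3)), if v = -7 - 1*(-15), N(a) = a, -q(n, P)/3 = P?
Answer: 120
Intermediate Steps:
q(n, P) = -3*P
v = 8 (v = -7 + 15 = 8)
v*N(q(4, -2 - 1*3)) = 8*(-3*(-2 - 1*3)) = 8*(-3*(-2 - 3)) = 8*(-3*(-5)) = 8*15 = 120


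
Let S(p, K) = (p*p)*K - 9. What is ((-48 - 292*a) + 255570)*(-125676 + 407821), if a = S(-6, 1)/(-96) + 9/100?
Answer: 2884400443101/40 ≈ 7.2110e+10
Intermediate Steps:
S(p, K) = -9 + K*p² (S(p, K) = p²*K - 9 = K*p² - 9 = -9 + K*p²)
a = -153/800 (a = (-9 + 1*(-6)²)/(-96) + 9/100 = (-9 + 1*36)*(-1/96) + 9*(1/100) = (-9 + 36)*(-1/96) + 9/100 = 27*(-1/96) + 9/100 = -9/32 + 9/100 = -153/800 ≈ -0.19125)
((-48 - 292*a) + 255570)*(-125676 + 407821) = ((-48 - 292*(-153/800)) + 255570)*(-125676 + 407821) = ((-48 + 11169/200) + 255570)*282145 = (1569/200 + 255570)*282145 = (51115569/200)*282145 = 2884400443101/40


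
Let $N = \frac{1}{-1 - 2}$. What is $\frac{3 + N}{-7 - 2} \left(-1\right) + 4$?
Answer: $\frac{116}{27} \approx 4.2963$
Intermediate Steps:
$N = - \frac{1}{3}$ ($N = \frac{1}{-3} = - \frac{1}{3} \approx -0.33333$)
$\frac{3 + N}{-7 - 2} \left(-1\right) + 4 = \frac{3 - \frac{1}{3}}{-7 - 2} \left(-1\right) + 4 = \frac{8}{3 \left(-9\right)} \left(-1\right) + 4 = \frac{8}{3} \left(- \frac{1}{9}\right) \left(-1\right) + 4 = \left(- \frac{8}{27}\right) \left(-1\right) + 4 = \frac{8}{27} + 4 = \frac{116}{27}$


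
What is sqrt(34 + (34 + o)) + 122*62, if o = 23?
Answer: 7564 + sqrt(91) ≈ 7573.5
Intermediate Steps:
sqrt(34 + (34 + o)) + 122*62 = sqrt(34 + (34 + 23)) + 122*62 = sqrt(34 + 57) + 7564 = sqrt(91) + 7564 = 7564 + sqrt(91)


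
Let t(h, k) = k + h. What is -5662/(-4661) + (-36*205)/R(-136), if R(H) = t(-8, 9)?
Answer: -34392518/4661 ≈ -7378.8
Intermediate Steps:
t(h, k) = h + k
R(H) = 1 (R(H) = -8 + 9 = 1)
-5662/(-4661) + (-36*205)/R(-136) = -5662/(-4661) - 36*205/1 = -5662*(-1/4661) - 7380*1 = 5662/4661 - 7380 = -34392518/4661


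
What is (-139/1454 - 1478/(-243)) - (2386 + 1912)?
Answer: -1516462721/353322 ≈ -4292.0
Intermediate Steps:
(-139/1454 - 1478/(-243)) - (2386 + 1912) = (-139*1/1454 - 1478*(-1/243)) - 1*4298 = (-139/1454 + 1478/243) - 4298 = 2115235/353322 - 4298 = -1516462721/353322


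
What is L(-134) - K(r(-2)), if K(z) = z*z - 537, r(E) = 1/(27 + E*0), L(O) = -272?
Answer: 193184/729 ≈ 265.00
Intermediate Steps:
r(E) = 1/27 (r(E) = 1/(27 + 0) = 1/27)
K(z) = -537 + z**2 (K(z) = z**2 - 537 = -537 + z**2)
L(-134) - K(r(-2)) = -272 - (-537 + (1/27)**2) = -272 - (-537 + 1/729) = -272 - 1*(-391472/729) = -272 + 391472/729 = 193184/729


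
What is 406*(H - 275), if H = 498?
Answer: 90538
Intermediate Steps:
406*(H - 275) = 406*(498 - 275) = 406*223 = 90538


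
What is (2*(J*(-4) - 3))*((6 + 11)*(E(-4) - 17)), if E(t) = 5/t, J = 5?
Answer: 28543/2 ≈ 14272.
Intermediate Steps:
(2*(J*(-4) - 3))*((6 + 11)*(E(-4) - 17)) = (2*(5*(-4) - 3))*((6 + 11)*(5/(-4) - 17)) = (2*(-20 - 3))*(17*(5*(-1/4) - 17)) = (2*(-23))*(17*(-5/4 - 17)) = -782*(-73)/4 = -46*(-1241/4) = 28543/2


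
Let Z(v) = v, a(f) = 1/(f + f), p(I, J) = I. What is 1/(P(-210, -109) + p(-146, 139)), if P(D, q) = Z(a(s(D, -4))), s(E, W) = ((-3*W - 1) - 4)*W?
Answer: -56/8177 ≈ -0.0068485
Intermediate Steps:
s(E, W) = W*(-5 - 3*W) (s(E, W) = ((-1 - 3*W) - 4)*W = (-5 - 3*W)*W = W*(-5 - 3*W))
a(f) = 1/(2*f)
P(D, q) = -1/56 (P(D, q) = 1/(2*((-1*(-4)*(5 + 3*(-4))))) = 1/(2*((-1*(-4)*(5 - 12)))) = 1/(2*((-1*(-4)*(-7)))) = (½)/(-28) = (½)*(-1/28) = -1/56)
1/(P(-210, -109) + p(-146, 139)) = 1/(-1/56 - 146) = 1/(-8177/56) = -56/8177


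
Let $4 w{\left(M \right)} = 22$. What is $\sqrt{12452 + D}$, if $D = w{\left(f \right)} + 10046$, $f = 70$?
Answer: $\frac{\sqrt{90014}}{2} \approx 150.01$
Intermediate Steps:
$w{\left(M \right)} = \frac{11}{2}$ ($w{\left(M \right)} = \frac{1}{4} \cdot 22 = \frac{11}{2}$)
$D = \frac{20103}{2}$ ($D = \frac{11}{2} + 10046 = \frac{20103}{2} \approx 10052.0$)
$\sqrt{12452 + D} = \sqrt{12452 + \frac{20103}{2}} = \sqrt{\frac{45007}{2}} = \frac{\sqrt{90014}}{2}$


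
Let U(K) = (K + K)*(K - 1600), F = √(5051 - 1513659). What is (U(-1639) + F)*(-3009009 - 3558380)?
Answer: -69728871798938 - 105078224*I*√5893 ≈ -6.9729e+13 - 8.0664e+9*I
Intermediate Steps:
F = 16*I*√5893 (F = √(-1508608) = 16*I*√5893 ≈ 1228.3*I)
U(K) = 2*K*(-1600 + K) (U(K) = (2*K)*(-1600 + K) = 2*K*(-1600 + K))
(U(-1639) + F)*(-3009009 - 3558380) = (2*(-1639)*(-1600 - 1639) + 16*I*√5893)*(-3009009 - 3558380) = (2*(-1639)*(-3239) + 16*I*√5893)*(-6567389) = (10617442 + 16*I*√5893)*(-6567389) = -69728871798938 - 105078224*I*√5893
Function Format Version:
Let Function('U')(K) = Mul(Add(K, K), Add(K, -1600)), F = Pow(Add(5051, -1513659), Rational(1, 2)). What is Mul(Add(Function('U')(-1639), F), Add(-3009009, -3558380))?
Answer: Add(-69728871798938, Mul(-105078224, I, Pow(5893, Rational(1, 2)))) ≈ Add(-6.9729e+13, Mul(-8.0664e+9, I))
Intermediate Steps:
F = Mul(16, I, Pow(5893, Rational(1, 2))) (F = Pow(-1508608, Rational(1, 2)) = Mul(16, I, Pow(5893, Rational(1, 2))) ≈ Mul(1228.3, I))
Function('U')(K) = Mul(2, K, Add(-1600, K)) (Function('U')(K) = Mul(Mul(2, K), Add(-1600, K)) = Mul(2, K, Add(-1600, K)))
Mul(Add(Function('U')(-1639), F), Add(-3009009, -3558380)) = Mul(Add(Mul(2, -1639, Add(-1600, -1639)), Mul(16, I, Pow(5893, Rational(1, 2)))), Add(-3009009, -3558380)) = Mul(Add(Mul(2, -1639, -3239), Mul(16, I, Pow(5893, Rational(1, 2)))), -6567389) = Mul(Add(10617442, Mul(16, I, Pow(5893, Rational(1, 2)))), -6567389) = Add(-69728871798938, Mul(-105078224, I, Pow(5893, Rational(1, 2))))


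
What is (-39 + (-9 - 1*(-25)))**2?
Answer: 529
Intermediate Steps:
(-39 + (-9 - 1*(-25)))**2 = (-39 + (-9 + 25))**2 = (-39 + 16)**2 = (-23)**2 = 529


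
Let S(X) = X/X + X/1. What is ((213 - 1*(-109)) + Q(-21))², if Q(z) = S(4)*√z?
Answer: 103159 + 3220*I*√21 ≈ 1.0316e+5 + 14756.0*I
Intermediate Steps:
S(X) = 1 + X (S(X) = 1 + X*1 = 1 + X)
Q(z) = 5*√z (Q(z) = (1 + 4)*√z = 5*√z)
((213 - 1*(-109)) + Q(-21))² = ((213 - 1*(-109)) + 5*√(-21))² = ((213 + 109) + 5*(I*√21))² = (322 + 5*I*√21)²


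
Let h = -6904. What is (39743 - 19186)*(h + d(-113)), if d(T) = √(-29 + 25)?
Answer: -141925528 + 41114*I ≈ -1.4193e+8 + 41114.0*I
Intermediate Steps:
d(T) = 2*I (d(T) = √(-4) = 2*I)
(39743 - 19186)*(h + d(-113)) = (39743 - 19186)*(-6904 + 2*I) = 20557*(-6904 + 2*I) = -141925528 + 41114*I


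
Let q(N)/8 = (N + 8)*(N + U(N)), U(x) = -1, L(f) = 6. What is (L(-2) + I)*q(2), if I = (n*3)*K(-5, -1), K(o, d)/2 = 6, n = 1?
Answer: 3360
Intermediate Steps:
K(o, d) = 12 (K(o, d) = 2*6 = 12)
I = 36 (I = (1*3)*12 = 3*12 = 36)
q(N) = 8*(-1 + N)*(8 + N) (q(N) = 8*((N + 8)*(N - 1)) = 8*((8 + N)*(-1 + N)) = 8*((-1 + N)*(8 + N)) = 8*(-1 + N)*(8 + N))
(L(-2) + I)*q(2) = (6 + 36)*(-64 + 8*2**2 + 56*2) = 42*(-64 + 8*4 + 112) = 42*(-64 + 32 + 112) = 42*80 = 3360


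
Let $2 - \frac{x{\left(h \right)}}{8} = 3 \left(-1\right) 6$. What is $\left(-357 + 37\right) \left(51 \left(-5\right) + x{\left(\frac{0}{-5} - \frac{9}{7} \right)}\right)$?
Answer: $30400$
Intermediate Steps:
$x{\left(h \right)} = 160$ ($x{\left(h \right)} = 16 - 8 \cdot 3 \left(-1\right) 6 = 16 - 8 \left(\left(-3\right) 6\right) = 16 - -144 = 16 + 144 = 160$)
$\left(-357 + 37\right) \left(51 \left(-5\right) + x{\left(\frac{0}{-5} - \frac{9}{7} \right)}\right) = \left(-357 + 37\right) \left(51 \left(-5\right) + 160\right) = - 320 \left(-255 + 160\right) = \left(-320\right) \left(-95\right) = 30400$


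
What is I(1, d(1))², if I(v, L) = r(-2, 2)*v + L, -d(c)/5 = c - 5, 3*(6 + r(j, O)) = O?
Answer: 1936/9 ≈ 215.11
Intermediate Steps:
r(j, O) = -6 + O/3
d(c) = 25 - 5*c (d(c) = -5*(c - 5) = -5*(-5 + c) = 25 - 5*c)
I(v, L) = L - 16*v/3 (I(v, L) = (-6 + (⅓)*2)*v + L = (-6 + ⅔)*v + L = -16*v/3 + L = L - 16*v/3)
I(1, d(1))² = ((25 - 5*1) - 16/3*1)² = ((25 - 5) - 16/3)² = (20 - 16/3)² = (44/3)² = 1936/9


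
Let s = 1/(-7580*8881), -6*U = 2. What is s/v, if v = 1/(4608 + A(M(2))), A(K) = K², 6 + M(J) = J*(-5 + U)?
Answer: -10993/151465455 ≈ -7.2578e-5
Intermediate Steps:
U = -⅓ (U = -⅙*2 = -⅓ ≈ -0.33333)
M(J) = -6 - 16*J/3 (M(J) = -6 + J*(-5 - ⅓) = -6 + J*(-16/3) = -6 - 16*J/3)
v = 9/43972 (v = 1/(4608 + (-6 - 16/3*2)²) = 1/(4608 + (-6 - 32/3)²) = 1/(4608 + (-50/3)²) = 1/(4608 + 2500/9) = 1/(43972/9) = 9/43972 ≈ 0.00020468)
s = -1/67317980 (s = -1/7580*1/8881 = -1/67317980 ≈ -1.4855e-8)
s/v = -1/(67317980*9/43972) = -1/67317980*43972/9 = -10993/151465455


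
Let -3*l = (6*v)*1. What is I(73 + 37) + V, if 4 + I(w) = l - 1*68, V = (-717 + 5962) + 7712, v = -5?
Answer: 12895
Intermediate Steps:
l = 10 (l = -6*(-5)/3 = -(-10) = -⅓*(-30) = 10)
V = 12957 (V = 5245 + 7712 = 12957)
I(w) = -62 (I(w) = -4 + (10 - 1*68) = -4 + (10 - 68) = -4 - 58 = -62)
I(73 + 37) + V = -62 + 12957 = 12895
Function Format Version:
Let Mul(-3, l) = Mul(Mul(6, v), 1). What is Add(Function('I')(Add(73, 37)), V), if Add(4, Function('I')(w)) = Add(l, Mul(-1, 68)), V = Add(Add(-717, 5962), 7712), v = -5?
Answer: 12895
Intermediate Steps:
l = 10 (l = Mul(Rational(-1, 3), Mul(Mul(6, -5), 1)) = Mul(Rational(-1, 3), Mul(-30, 1)) = Mul(Rational(-1, 3), -30) = 10)
V = 12957 (V = Add(5245, 7712) = 12957)
Function('I')(w) = -62 (Function('I')(w) = Add(-4, Add(10, Mul(-1, 68))) = Add(-4, Add(10, -68)) = Add(-4, -58) = -62)
Add(Function('I')(Add(73, 37)), V) = Add(-62, 12957) = 12895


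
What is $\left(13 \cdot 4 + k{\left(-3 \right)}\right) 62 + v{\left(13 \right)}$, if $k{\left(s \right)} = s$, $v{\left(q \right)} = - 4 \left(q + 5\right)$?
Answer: $2966$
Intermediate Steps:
$v{\left(q \right)} = -20 - 4 q$ ($v{\left(q \right)} = - 4 \left(5 + q\right) = -20 - 4 q$)
$\left(13 \cdot 4 + k{\left(-3 \right)}\right) 62 + v{\left(13 \right)} = \left(13 \cdot 4 - 3\right) 62 - 72 = \left(52 - 3\right) 62 - 72 = 49 \cdot 62 - 72 = 3038 - 72 = 2966$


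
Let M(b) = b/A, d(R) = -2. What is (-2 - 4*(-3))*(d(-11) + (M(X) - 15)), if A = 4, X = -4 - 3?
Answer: -375/2 ≈ -187.50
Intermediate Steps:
X = -7
M(b) = b/4
(-2 - 4*(-3))*(d(-11) + (M(X) - 15)) = (-2 - 4*(-3))*(-2 + ((1/4)*(-7) - 15)) = (-2 + 12)*(-2 + (-7/4 - 15)) = 10*(-2 - 67/4) = 10*(-75/4) = -375/2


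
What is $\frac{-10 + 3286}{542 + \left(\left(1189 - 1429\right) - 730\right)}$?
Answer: $- \frac{819}{107} \approx -7.6542$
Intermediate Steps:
$\frac{-10 + 3286}{542 + \left(\left(1189 - 1429\right) - 730\right)} = \frac{3276}{542 - 970} = \frac{3276}{-428} = 3276 \left(- \frac{1}{428}\right) = - \frac{819}{107}$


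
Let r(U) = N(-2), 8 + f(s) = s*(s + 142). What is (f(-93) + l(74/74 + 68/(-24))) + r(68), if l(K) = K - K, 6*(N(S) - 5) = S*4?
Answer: -13684/3 ≈ -4561.3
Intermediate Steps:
N(S) = 5 + 2*S/3 (N(S) = 5 + (S*4)/6 = 5 + (4*S)/6 = 5 + 2*S/3)
f(s) = -8 + s*(142 + s) (f(s) = -8 + s*(s + 142) = -8 + s*(142 + s))
r(U) = 11/3 (r(U) = 5 + (2/3)*(-2) = 5 - 4/3 = 11/3)
l(K) = 0
(f(-93) + l(74/74 + 68/(-24))) + r(68) = ((-8 + (-93)**2 + 142*(-93)) + 0) + 11/3 = ((-8 + 8649 - 13206) + 0) + 11/3 = (-4565 + 0) + 11/3 = -4565 + 11/3 = -13684/3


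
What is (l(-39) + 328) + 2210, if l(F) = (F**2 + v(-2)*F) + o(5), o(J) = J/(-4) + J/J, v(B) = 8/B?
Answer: 16859/4 ≈ 4214.8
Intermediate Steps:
o(J) = 1 - J/4 (o(J) = J*(-1/4) + 1 = -J/4 + 1 = 1 - J/4)
l(F) = -1/4 + F**2 - 4*F (l(F) = (F**2 + (8/(-2))*F) + (1 - 1/4*5) = (F**2 + (8*(-1/2))*F) + (1 - 5/4) = (F**2 - 4*F) - 1/4 = -1/4 + F**2 - 4*F)
(l(-39) + 328) + 2210 = ((-1/4 + (-39)**2 - 4*(-39)) + 328) + 2210 = ((-1/4 + 1521 + 156) + 328) + 2210 = (6707/4 + 328) + 2210 = 8019/4 + 2210 = 16859/4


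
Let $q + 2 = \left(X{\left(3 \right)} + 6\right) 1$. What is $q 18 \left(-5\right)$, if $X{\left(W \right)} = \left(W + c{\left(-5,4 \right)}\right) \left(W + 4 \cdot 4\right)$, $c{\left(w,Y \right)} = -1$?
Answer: $-3780$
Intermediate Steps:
$X{\left(W \right)} = \left(-1 + W\right) \left(16 + W\right)$ ($X{\left(W \right)} = \left(W - 1\right) \left(W + 4 \cdot 4\right) = \left(-1 + W\right) \left(W + 16\right) = \left(-1 + W\right) \left(16 + W\right)$)
$q = 42$ ($q = -2 + \left(\left(-16 + 3^{2} + 15 \cdot 3\right) + 6\right) 1 = -2 + \left(\left(-16 + 9 + 45\right) + 6\right) 1 = -2 + \left(38 + 6\right) 1 = -2 + 44 \cdot 1 = -2 + 44 = 42$)
$q 18 \left(-5\right) = 42 \cdot 18 \left(-5\right) = 756 \left(-5\right) = -3780$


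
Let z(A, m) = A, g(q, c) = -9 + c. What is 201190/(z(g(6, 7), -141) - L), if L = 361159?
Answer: -201190/361161 ≈ -0.55706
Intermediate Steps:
201190/(z(g(6, 7), -141) - L) = 201190/((-9 + 7) - 1*361159) = 201190/(-2 - 361159) = 201190/(-361161) = 201190*(-1/361161) = -201190/361161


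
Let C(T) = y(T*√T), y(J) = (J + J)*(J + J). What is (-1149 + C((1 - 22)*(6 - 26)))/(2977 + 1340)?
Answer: 98783617/1439 ≈ 68647.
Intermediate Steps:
y(J) = 4*J² (y(J) = (2*J)*(2*J) = 4*J²)
C(T) = 4*T³ (C(T) = 4*(T*√T)² = 4*(T^(3/2))² = 4*T³)
(-1149 + C((1 - 22)*(6 - 26)))/(2977 + 1340) = (-1149 + 4*((1 - 22)*(6 - 26))³)/(2977 + 1340) = (-1149 + 4*(-21*(-20))³)/4317 = (-1149 + 4*420³)*(1/4317) = (-1149 + 4*74088000)*(1/4317) = (-1149 + 296352000)*(1/4317) = 296350851*(1/4317) = 98783617/1439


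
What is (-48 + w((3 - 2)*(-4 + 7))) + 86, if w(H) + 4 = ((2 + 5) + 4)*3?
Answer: 67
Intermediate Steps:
w(H) = 29 (w(H) = -4 + ((2 + 5) + 4)*3 = -4 + (7 + 4)*3 = -4 + 11*3 = -4 + 33 = 29)
(-48 + w((3 - 2)*(-4 + 7))) + 86 = (-48 + 29) + 86 = -19 + 86 = 67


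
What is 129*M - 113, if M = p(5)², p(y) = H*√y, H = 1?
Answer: 532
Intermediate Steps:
p(y) = √y (p(y) = 1*√y = √y)
M = 5 (M = (√5)² = 5)
129*M - 113 = 129*5 - 113 = 645 - 113 = 532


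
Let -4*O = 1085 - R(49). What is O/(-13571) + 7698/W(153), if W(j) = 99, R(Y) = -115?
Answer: 34833086/447843 ≈ 77.780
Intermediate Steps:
O = -300 (O = -(1085 - 1*(-115))/4 = -(1085 + 115)/4 = -¼*1200 = -300)
O/(-13571) + 7698/W(153) = -300/(-13571) + 7698/99 = -300*(-1/13571) + 7698*(1/99) = 300/13571 + 2566/33 = 34833086/447843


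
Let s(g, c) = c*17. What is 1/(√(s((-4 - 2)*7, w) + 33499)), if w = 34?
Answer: √34077/34077 ≈ 0.0054171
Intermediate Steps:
s(g, c) = 17*c
1/(√(s((-4 - 2)*7, w) + 33499)) = 1/(√(17*34 + 33499)) = 1/(√(578 + 33499)) = 1/(√34077) = √34077/34077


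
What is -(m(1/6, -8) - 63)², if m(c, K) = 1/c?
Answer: -3249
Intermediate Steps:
-(m(1/6, -8) - 63)² = -(1/(1/6) - 63)² = -(1/(⅙) - 63)² = -(6 - 63)² = -1*(-57)² = -1*3249 = -3249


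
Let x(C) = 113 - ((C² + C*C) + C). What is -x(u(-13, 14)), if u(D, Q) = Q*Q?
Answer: 76915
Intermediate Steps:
u(D, Q) = Q²
x(C) = 113 - C - 2*C² (x(C) = 113 - ((C² + C²) + C) = 113 - (2*C² + C) = 113 - (C + 2*C²) = 113 + (-C - 2*C²) = 113 - C - 2*C²)
-x(u(-13, 14)) = -(113 - 1*14² - 2*(14²)²) = -(113 - 1*196 - 2*196²) = -(113 - 196 - 2*38416) = -(113 - 196 - 76832) = -1*(-76915) = 76915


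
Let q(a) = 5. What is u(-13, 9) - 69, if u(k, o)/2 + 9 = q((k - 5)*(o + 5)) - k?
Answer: -51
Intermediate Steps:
u(k, o) = -8 - 2*k (u(k, o) = -18 + 2*(5 - k) = -18 + (10 - 2*k) = -8 - 2*k)
u(-13, 9) - 69 = (-8 - 2*(-13)) - 69 = (-8 + 26) - 69 = 18 - 69 = -51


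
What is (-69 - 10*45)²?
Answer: 269361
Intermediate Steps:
(-69 - 10*45)² = (-69 - 450)² = (-519)² = 269361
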